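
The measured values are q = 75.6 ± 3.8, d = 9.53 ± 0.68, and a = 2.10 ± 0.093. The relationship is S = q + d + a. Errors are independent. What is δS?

Each term contributes (cᵢ δxᵢ)² to (δS)²:
  (δq)² = 14.4;  (δd)² = 0.462;  (δa)² = 0.00865
δS = √(14.9) = 3.86

3.86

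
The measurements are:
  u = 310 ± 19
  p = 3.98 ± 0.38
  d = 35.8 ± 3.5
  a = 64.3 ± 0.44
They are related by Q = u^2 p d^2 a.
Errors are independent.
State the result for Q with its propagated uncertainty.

Each factor contributes (exponent × relative error)² to (δQ/Q)²:
  (2·δu/u)² = (2×0.0613)² = 0.0150;  (1·δp/p)² = (1×0.0955)² = 0.00912;  (2·δd/d)² = (2×0.0978)² = 0.0382;  (1·δa/a)² = (1×0.00684)² = 4.68e-05
δQ/Q = √(0.0624) = 0.250
Q = 3.15e+10, so δQ = 0.250 × 3.15e+10 = 7.87e+09.

(3.15 ± 0.787) × 10^10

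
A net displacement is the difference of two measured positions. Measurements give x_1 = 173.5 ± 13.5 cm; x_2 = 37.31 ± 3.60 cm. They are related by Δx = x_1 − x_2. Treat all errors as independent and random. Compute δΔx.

For a sum/difference, combine absolute errors in quadrature:
  (δx_1)² = 182;  (δx_2)² = 13.0
δΔx = √(195) = 14.0 cm

14.0 cm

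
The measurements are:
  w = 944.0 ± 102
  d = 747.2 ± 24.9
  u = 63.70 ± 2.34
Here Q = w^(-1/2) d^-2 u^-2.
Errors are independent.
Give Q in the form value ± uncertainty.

Q is a product of powers, so relative uncertainties combine in quadrature:
  (−½·δw/w)² = (-0.5×0.108)² = 0.00292;  (-2·δd/d)² = (-2×0.0333)² = 0.00444;  (-2·δu/u)² = (-2×0.0367)² = 0.00540
δQ/Q = √(0.0128) = 0.113
Q = 1.437e-11, so δQ = 0.113 × 1.437e-11 = 1.62e-12.

(1.437 ± 0.162) × 10^-11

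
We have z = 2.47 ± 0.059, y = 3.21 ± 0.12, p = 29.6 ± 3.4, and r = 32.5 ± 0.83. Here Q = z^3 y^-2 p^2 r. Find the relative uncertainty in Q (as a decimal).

For a monomial Q ∝ z^3, y^-2, p^2, r, fractional errors add in quadrature:
  (3·δz/z)² = (3×0.0239)² = 0.00514;  (-2·δy/y)² = (-2×0.0374)² = 0.00559;  (2·δp/p)² = (2×0.115)² = 0.0528;  (1·δr/r)² = (1×0.0255)² = 0.000652
δQ/Q = √(0.0642) = 0.253

0.253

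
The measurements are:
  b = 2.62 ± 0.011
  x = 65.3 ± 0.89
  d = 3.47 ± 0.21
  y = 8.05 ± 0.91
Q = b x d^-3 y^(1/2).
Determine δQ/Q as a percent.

19.1%

Q is a product of powers, so relative uncertainties combine in quadrature:
  (1·δb/b)² = (1×0.00420)² = 1.76e-05;  (1·δx/x)² = (1×0.0136)² = 0.000186;  (-3·δd/d)² = (-3×0.0605)² = 0.0330;  (½·δy/y)² = (0.5×0.113)² = 0.00319
δQ/Q = √(0.0364) = 0.191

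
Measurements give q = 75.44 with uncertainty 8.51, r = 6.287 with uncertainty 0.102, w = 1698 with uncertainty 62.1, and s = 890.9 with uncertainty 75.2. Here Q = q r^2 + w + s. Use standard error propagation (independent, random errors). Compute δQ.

363

Let p = q·r^2 = 2982. δp/p = √((1·δq/q)² + (2·δr/r)²) = √(0.0127 + 0.00105) = 0.117, so δp = 350.
Q = p + w + s: δQ = √(δp² + δw² + δs²) = √(1.23e+05 + 3860 + 5660) = 363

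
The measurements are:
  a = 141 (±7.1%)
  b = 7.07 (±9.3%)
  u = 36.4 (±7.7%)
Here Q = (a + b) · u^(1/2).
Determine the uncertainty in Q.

Let w = a + b = 148. δw = √(δa² + δb²) = √(100 + 0.432) = 10.0, so δw/w = 0.0678.
Q is then a monomial in w, u:
δQ/Q = √((δw/w)² + (½·δu/u)²) = √(0.00459 + 0.00148) = 0.0779
Q = 893, so δQ = 0.0779 × 893 = 69.6.

69.6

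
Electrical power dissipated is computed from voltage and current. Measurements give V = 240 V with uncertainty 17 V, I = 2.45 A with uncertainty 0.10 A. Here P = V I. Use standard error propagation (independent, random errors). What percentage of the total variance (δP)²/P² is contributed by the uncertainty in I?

(δP/P)² = (1·δV/V)² + (1·δI/I)²
  V term: (1×0.0708)² = 0.00502
  I term: (1×0.0408)² = 0.00167
Total = 0.00668. Share from I = 0.00167/0.00668 = 0.249.

24.9%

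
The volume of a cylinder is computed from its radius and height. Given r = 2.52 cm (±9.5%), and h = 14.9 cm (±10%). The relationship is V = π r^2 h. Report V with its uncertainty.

Products/powers → add relative errors in quadrature, weighted by exponent:
  (2·δr/r)² = (2×0.0950)² = 0.0361;  (1·δh/h)² = (1×0.100)² = 0.0100
δV/V = √(0.0461) = 0.215
V = 297 cm^3, so δV = 0.215 × 297 = 63.8 cm^3.

297 ± 63.8 cm^3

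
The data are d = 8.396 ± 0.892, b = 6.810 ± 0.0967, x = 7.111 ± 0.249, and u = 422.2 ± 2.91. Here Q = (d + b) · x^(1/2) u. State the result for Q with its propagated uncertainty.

17120 ± 1060

Let w = d + b = 15.21. δw = √(δd² + δb²) = √(0.796 + 0.00935) = 0.897, so δw/w = 0.0590.
Q is then a monomial in w, x, u:
δQ/Q = √((δw/w)² + (½·δx/x)² + (1·δu/u)²) = √(0.00348 + 0.000307 + 4.75e-05) = 0.0619
Q = 17120, so δQ = 0.0619 × 17120 = 1060.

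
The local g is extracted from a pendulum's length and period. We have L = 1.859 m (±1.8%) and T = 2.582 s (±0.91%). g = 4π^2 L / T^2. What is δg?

0.282 m/s^2

Products/powers → add relative errors in quadrature, weighted by exponent:
  (1·δL/L)² = (1×0.0180)² = 0.000324;  (-2·δT/T)² = (-2×0.00910)² = 0.000331
δg/g = √(0.000655) = 0.0256
g = 11.01 m/s^2, so δg = 0.0256 × 11.01 = 0.282 m/s^2.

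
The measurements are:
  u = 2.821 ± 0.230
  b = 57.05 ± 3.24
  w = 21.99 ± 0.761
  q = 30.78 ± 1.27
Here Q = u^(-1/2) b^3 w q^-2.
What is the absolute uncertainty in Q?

Relative error in a monomial: (δQ/Q)² = Σ (nᵢ · δxᵢ/xᵢ)².
  (−½·δu/u)² = (-0.5×0.0815)² = 0.00166;  (3·δb/b)² = (3×0.0568)² = 0.0290;  (1·δw/w)² = (1×0.0346)² = 0.00120;  (-2·δq/q)² = (-2×0.0413)² = 0.00681
δQ/Q = √(0.0387) = 0.197
Q = 2566, so δQ = 0.197 × 2566 = 505.

505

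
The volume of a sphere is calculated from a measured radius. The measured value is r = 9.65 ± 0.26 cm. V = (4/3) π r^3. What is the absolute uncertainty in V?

V ∝ r^3, so δV/V = |3| · δr/r = 3 × 0.0269 = 0.0808.
V = 3760 cm^3, so δV = 0.0808 × 3760 = 304 cm^3.

304 cm^3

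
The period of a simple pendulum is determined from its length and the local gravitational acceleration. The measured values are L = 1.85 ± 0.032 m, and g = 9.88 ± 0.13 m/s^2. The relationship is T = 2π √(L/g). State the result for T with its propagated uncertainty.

Each factor contributes (exponent × relative error)² to (δT/T)²:
  (½·δL/L)² = (0.5×0.0173)² = 7.48e-05;  (−½·δg/g)² = (-0.5×0.0132)² = 4.33e-05
δT/T = √(0.000118) = 0.0109
T = 2.72 s, so δT = 0.0109 × 2.72 = 0.0295 s.

2.72 ± 0.0295 s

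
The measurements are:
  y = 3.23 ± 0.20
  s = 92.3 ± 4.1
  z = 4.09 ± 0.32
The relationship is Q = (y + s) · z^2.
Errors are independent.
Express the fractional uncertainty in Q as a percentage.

Let u = y + s = 95.5. δu = √(δy² + δs²) = √(0.0400 + 16.8) = 4.10, so δu/u = 0.0430.
Q is then a monomial in u, z:
δQ/Q = √((δu/u)² + (2·δz/z)²) = √(0.00185 + 0.0245) = 0.162

16.2%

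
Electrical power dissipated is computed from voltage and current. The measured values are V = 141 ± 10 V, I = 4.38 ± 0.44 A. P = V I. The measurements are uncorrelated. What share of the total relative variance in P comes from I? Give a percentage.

(δP/P)² = (1·δV/V)² + (1·δI/I)²
  V term: (1×0.0709)² = 0.00503
  I term: (1×0.100)² = 0.0101
Total = 0.0151. Share from I = 0.0101/0.0151 = 0.667.

66.7%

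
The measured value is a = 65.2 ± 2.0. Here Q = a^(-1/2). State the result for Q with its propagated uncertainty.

0.124 ± 0.00190

Each factor contributes (exponent × relative error)² to (δQ/Q)²:
  (−½·δa/a)² = (-0.5×0.0307)² = 0.000235
δQ/Q = √(0.000235) = 0.0153
Q = 0.124, so δQ = 0.0153 × 0.124 = 0.00190.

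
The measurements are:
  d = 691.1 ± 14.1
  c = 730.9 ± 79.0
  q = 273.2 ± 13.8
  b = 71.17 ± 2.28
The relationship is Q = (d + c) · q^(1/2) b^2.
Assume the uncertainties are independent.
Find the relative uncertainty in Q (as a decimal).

0.0890

Let u = d + c = 1422. δu = √(δd² + δc²) = √(199 + 6240) = 80.2, so δu/u = 0.0564.
Q is then a monomial in u, q, b:
δQ/Q = √((δu/u)² + (½·δq/q)² + (2·δb/b)²) = √(0.00318 + 0.000638 + 0.00411) = 0.0890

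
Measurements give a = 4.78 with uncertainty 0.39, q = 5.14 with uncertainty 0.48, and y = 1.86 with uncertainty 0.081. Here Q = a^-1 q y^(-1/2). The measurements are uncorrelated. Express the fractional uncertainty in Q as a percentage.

Products/powers → add relative errors in quadrature, weighted by exponent:
  (-1·δa/a)² = (-1×0.0816)² = 0.00666;  (1·δq/q)² = (1×0.0934)² = 0.00872;  (−½·δy/y)² = (-0.5×0.0435)² = 0.000474
δQ/Q = √(0.0159) = 0.126

12.6%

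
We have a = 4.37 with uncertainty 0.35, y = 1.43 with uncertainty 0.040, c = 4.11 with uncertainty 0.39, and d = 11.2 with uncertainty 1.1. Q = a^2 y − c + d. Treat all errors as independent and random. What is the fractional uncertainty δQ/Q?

0.133

Let p = a^2·y = 27.3. δp/p = √((2·δa/a)² + (1·δy/y)²) = √(0.0257 + 0.000782) = 0.163, so δp = 4.44.
Q = p − c + d: δQ = √(δp² + δc² + δd²) = √(19.7 + 0.152 + 1.21) = 4.59
Q = 34.4, so δQ/Q = 4.59/34.4 = 0.133.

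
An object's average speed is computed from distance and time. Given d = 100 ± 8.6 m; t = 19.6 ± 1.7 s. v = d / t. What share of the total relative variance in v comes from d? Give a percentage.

49.6%

(δv/v)² = (1·δd/d)² + (-1·δt/t)²
  d term: (1×0.0860)² = 0.00740
  t term: (-1×0.0867)² = 0.00752
Total = 0.0149. Share from d = 0.00740/0.0149 = 0.496.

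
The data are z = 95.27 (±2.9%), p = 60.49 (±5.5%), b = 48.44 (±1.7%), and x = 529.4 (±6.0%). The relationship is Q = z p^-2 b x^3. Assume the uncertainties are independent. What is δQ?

4e+07

Q is a product of powers, so relative uncertainties combine in quadrature:
  (1·δz/z)² = (1×0.0290)² = 0.000841;  (-2·δp/p)² = (-2×0.0550)² = 0.0121;  (1·δb/b)² = (1×0.0170)² = 0.000289;  (3·δx/x)² = (3×0.0600)² = 0.0324
δQ/Q = √(0.0456) = 0.214
Q = 1.871e+08, so δQ = 0.214 × 1.871e+08 = 4e+07.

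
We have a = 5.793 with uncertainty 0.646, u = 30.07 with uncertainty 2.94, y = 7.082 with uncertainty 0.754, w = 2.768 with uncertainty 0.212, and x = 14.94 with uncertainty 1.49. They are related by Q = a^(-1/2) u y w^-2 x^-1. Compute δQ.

0.185

Products/powers → add relative errors in quadrature, weighted by exponent:
  (−½·δa/a)² = (-0.5×0.112)² = 0.00311;  (1·δu/u)² = (1×0.0978)² = 0.00956;  (1·δy/y)² = (1×0.106)² = 0.0113;  (-2·δw/w)² = (-2×0.0766)² = 0.0235;  (-1·δx/x)² = (-1×0.0997)² = 0.00995
δQ/Q = √(0.0574) = 0.240
Q = 0.7730, so δQ = 0.240 × 0.7730 = 0.185.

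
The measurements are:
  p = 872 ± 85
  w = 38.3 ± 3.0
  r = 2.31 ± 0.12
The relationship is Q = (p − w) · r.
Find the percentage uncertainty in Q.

Let u = p − w = 834. δu = √(δp² + δw²) = √(7220 + 9.00) = 85.1, so δu/u = 0.102.
Q is then a monomial in u, r:
δQ/Q = √((δu/u)² + (1·δr/r)²) = √(0.0104 + 0.00270) = 0.114

11.4%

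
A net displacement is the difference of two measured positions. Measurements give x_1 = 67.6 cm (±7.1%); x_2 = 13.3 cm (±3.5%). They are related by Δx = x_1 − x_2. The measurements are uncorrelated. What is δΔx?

4.82 cm

Δx is a linear combination, so absolute uncertainties add in quadrature:
  (δx_1)² = 23.0;  (δx_2)² = 0.217
δΔx = √(23.3) = 4.82 cm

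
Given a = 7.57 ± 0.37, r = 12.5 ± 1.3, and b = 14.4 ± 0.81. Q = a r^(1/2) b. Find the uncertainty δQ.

Products/powers → add relative errors in quadrature, weighted by exponent:
  (1·δa/a)² = (1×0.0489)² = 0.00239;  (½·δr/r)² = (0.5×0.104)² = 0.00270;  (1·δb/b)² = (1×0.0563)² = 0.00316
δQ/Q = √(0.00826) = 0.0909
Q = 385, so δQ = 0.0909 × 385 = 35.0.

35.0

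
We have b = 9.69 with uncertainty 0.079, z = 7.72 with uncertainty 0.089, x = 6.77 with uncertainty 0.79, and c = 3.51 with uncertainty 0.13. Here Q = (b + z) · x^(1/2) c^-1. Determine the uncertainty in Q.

0.896

Let u = b + z = 17.4. δu = √(δb² + δz²) = √(0.00624 + 0.00792) = 0.119, so δu/u = 0.00684.
Q is then a monomial in u, x, c:
δQ/Q = √((δu/u)² + (½·δx/x)² + (-1·δc/c)²) = √(4.67e-05 + 0.00340 + 0.00137) = 0.0694
Q = 12.9, so δQ = 0.0694 × 12.9 = 0.896.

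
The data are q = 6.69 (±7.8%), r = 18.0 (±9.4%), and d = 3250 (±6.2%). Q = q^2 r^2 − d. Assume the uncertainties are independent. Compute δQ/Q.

0.315

Let p = q^2·r^2 = 14500. δp/p = √((2·δq/q)² + (2·δr/r)²) = √(0.0243 + 0.0353) = 0.244, so δp = 3540.
Q = p − d: δQ = √(δp² + δd²) = √(1.25e+07 + 40600) = 3550
Q = 11300, so δQ/Q = 3550/11300 = 0.315.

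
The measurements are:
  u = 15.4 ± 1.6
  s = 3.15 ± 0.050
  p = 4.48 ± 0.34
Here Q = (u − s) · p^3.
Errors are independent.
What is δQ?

289

Let w = u − s = 12.2. δw = √(δu² + δs²) = √(2.56 + 0.00250) = 1.60, so δw/w = 0.131.
Q is then a monomial in w, p:
δQ/Q = √((δw/w)² + (3·δp/p)²) = √(0.0171 + 0.0518) = 0.263
Q = 1100, so δQ = 0.263 × 1100 = 289.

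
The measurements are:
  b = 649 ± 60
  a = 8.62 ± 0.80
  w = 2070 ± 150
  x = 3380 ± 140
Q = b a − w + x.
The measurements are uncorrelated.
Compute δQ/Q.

Let p = b·a = 5590. δp/p = √((1·δb/b)² + (1·δa/a)²) = √(0.00855 + 0.00861) = 0.131, so δp = 733.
Q = p − w + x: δQ = √(δp² + δw² + δx²) = √(5.37e+05 + 22500 + 19600) = 761
Q = 6900, so δQ/Q = 761/6900 = 0.110.

0.110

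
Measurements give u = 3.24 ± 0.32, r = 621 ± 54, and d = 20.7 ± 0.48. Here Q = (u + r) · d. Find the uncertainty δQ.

1160

Let w = u + r = 624. δw = √(δu² + δr²) = √(0.102 + 2920) = 54.0, so δw/w = 0.0865.
Q is then a monomial in w, d:
δQ/Q = √((δw/w)² + (1·δd/d)²) = √(0.00748 + 0.000538) = 0.0896
Q = 12900, so δQ = 0.0896 × 12900 = 1160.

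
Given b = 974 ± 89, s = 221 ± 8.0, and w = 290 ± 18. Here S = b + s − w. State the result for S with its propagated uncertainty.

905 ± 91.2

For a sum/difference, combine absolute errors in quadrature:
  (δb)² = 7920;  (δs)² = 64.0;  (δw)² = 324
δS = √(8310) = 91.2
S = 905.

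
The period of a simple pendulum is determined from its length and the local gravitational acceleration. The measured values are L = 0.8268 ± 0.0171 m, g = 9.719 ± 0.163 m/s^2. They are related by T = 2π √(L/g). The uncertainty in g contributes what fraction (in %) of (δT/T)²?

39.7%

(δT/T)² = (½·δL/L)² + (−½·δg/g)²
  L term: (0.5×0.0207)² = 0.000107
  g term: (-0.5×0.0168)² = 7.03e-05
Total = 0.000177. Share from g = 7.03e-05/0.000177 = 0.397.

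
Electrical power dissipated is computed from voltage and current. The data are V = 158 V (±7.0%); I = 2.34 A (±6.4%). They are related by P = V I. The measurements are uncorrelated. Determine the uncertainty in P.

Relative error in a monomial: (δP/P)² = Σ (nᵢ · δxᵢ/xᵢ)².
  (1·δV/V)² = (1×0.0700)² = 0.00490;  (1·δI/I)² = (1×0.0640)² = 0.00410
δP/P = √(0.00900) = 0.0948
P = 370 W, so δP = 0.0948 × 370 = 35.1 W.

35.1 W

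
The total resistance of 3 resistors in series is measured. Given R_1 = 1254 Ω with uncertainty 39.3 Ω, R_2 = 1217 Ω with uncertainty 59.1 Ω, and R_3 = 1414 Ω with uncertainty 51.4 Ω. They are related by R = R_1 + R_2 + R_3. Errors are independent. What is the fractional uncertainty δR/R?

R is a linear combination, so absolute uncertainties add in quadrature:
  (δR_1)² = 1540;  (δR_2)² = 3490;  (δR_3)² = 2640
δR = √(7680) = 87.6 Ω
R = 3885 Ω, so δR/R = 87.6/3885 = 0.0226.

0.0226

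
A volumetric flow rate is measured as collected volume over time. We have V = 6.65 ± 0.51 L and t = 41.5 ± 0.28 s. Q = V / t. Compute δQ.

0.0123 L/s

Since Q is a product/quotient, work with relative uncertainties:
  (1·δV/V)² = (1×0.0767)² = 0.00588;  (-1·δt/t)² = (-1×0.00675)² = 4.55e-05
δQ/Q = √(0.00593) = 0.0770
Q = 0.160 L/s, so δQ = 0.0770 × 0.160 = 0.0123 L/s.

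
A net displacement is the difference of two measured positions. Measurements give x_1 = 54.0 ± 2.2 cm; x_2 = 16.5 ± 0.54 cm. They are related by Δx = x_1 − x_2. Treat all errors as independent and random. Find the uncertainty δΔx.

Δx is a linear combination, so absolute uncertainties add in quadrature:
  (δx_1)² = 4.84;  (δx_2)² = 0.292
δΔx = √(5.13) = 2.27 cm

2.27 cm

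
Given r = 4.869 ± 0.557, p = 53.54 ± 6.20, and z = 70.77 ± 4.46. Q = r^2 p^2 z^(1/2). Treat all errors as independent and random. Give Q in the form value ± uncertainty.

Q is a product of powers, so relative uncertainties combine in quadrature:
  (2·δr/r)² = (2×0.114)² = 0.0523;  (2·δp/p)² = (2×0.116)² = 0.0536;  (½·δz/z)² = (0.5×0.0630)² = 0.000993
δQ/Q = √(0.107) = 0.327
Q = 571700, so δQ = 0.327 × 571700 = 1.87e+05.

(5.717 ± 1.87) × 10^5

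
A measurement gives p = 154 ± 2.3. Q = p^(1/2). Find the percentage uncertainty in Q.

Q ∝ p^(1/2), so δQ/Q = |½| · δp/p = 0.5 × 0.0149 = 0.00747.

0.747%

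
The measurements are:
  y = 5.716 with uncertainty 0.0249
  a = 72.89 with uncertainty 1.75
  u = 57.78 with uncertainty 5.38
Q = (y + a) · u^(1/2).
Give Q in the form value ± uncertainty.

597.5 ± 30.8

Let w = y + a = 78.61. δw = √(δy² + δa²) = √(0.000620 + 3.06) = 1.75, so δw/w = 0.0223.
Q is then a monomial in w, u:
δQ/Q = √((δw/w)² + (½·δu/u)²) = √(0.000496 + 0.00217) = 0.0516
Q = 597.5, so δQ = 0.0516 × 597.5 = 30.8.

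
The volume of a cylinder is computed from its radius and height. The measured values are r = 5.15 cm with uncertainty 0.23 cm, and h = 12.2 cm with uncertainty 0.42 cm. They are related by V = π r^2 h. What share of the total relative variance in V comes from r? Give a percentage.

(δV/V)² = (2·δr/r)² + (1·δh/h)²
  r term: (2×0.0447)² = 0.00798
  h term: (1×0.0344)² = 0.00119
Total = 0.00916. Share from r = 0.00798/0.00916 = 0.871.

87.1%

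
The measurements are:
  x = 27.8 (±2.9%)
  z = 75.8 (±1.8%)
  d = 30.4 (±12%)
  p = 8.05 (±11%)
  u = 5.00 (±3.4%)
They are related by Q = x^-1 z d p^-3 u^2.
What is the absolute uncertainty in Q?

Relative error in a monomial: (δQ/Q)² = Σ (nᵢ · δxᵢ/xᵢ)².
  (-1·δx/x)² = (-1×0.0290)² = 0.000841;  (1·δz/z)² = (1×0.0180)² = 0.000324;  (1·δd/d)² = (1×0.120)² = 0.0144;  (-3·δp/p)² = (-3×0.110)² = 0.109;  (2·δu/u)² = (2×0.0340)² = 0.00462
δQ/Q = √(0.129) = 0.359
Q = 3.97, so δQ = 0.359 × 3.97 = 1.43.

1.43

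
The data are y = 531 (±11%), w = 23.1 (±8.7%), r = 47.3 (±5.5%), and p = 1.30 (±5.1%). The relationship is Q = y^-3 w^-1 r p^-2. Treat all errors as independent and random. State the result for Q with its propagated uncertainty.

(8.09 ± 2.92) × 10^-9

Each factor contributes (exponent × relative error)² to (δQ/Q)²:
  (-3·δy/y)² = (-3×0.110)² = 0.109;  (-1·δw/w)² = (-1×0.0870)² = 0.00757;  (1·δr/r)² = (1×0.0550)² = 0.00302;  (-2·δp/p)² = (-2×0.0510)² = 0.0104
δQ/Q = √(0.130) = 0.360
Q = 8.09e-09, so δQ = 0.360 × 8.09e-09 = 2.92e-09.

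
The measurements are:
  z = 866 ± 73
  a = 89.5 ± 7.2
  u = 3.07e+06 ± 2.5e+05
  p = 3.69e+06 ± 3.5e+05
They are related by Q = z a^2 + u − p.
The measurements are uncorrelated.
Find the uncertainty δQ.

1.33e+06

Let w = z·a^2 = 6.94e+06. δw/w = √((1·δz/z)² + (2·δa/a)²) = √(0.00711 + 0.0259) = 0.182, so δw = 1.26e+06.
Q = w + u − p: δQ = √(δw² + δu² + δp²) = √(1.59e+12 + 6.25e+10 + 1.22e+11) = 1.33e+06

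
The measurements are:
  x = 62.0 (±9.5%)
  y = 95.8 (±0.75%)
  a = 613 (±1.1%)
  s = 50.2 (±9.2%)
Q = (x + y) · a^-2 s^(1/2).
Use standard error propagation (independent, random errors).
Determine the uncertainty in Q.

0.000189

Let u = x + y = 158. δu = √(δx² + δy²) = √(34.7 + 0.516) = 5.93, so δu/u = 0.0376.
Q is then a monomial in u, a, s:
δQ/Q = √((δu/u)² + (-2·δa/a)² + (½·δs/s)²) = √(0.00141 + 0.000484 + 0.00212) = 0.0634
Q = 0.00298, so δQ = 0.0634 × 0.00298 = 0.000189.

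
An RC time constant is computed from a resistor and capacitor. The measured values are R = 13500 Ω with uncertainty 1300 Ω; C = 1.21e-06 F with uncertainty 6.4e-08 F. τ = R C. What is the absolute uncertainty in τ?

0.00179 s

Since τ is a product/quotient, work with relative uncertainties:
  (1·δR/R)² = (1×0.0963)² = 0.00927;  (1·δC/C)² = (1×0.0529)² = 0.00280
δτ/τ = √(0.0121) = 0.110
τ = 0.0163 s, so δτ = 0.110 × 0.0163 = 0.00179 s.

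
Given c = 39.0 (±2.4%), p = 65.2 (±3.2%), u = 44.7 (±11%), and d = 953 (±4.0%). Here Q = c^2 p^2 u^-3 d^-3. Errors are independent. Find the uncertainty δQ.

Since Q is a product/quotient, work with relative uncertainties:
  (2·δc/c)² = (2×0.0240)² = 0.00230;  (2·δp/p)² = (2×0.0320)² = 0.00410;  (-3·δu/u)² = (-3×0.110)² = 0.109;  (-3·δd/d)² = (-3×0.0400)² = 0.0144
δQ/Q = √(0.130) = 0.360
Q = 8.36e-08, so δQ = 0.360 × 8.36e-08 = 3.01e-08.

3.01e-08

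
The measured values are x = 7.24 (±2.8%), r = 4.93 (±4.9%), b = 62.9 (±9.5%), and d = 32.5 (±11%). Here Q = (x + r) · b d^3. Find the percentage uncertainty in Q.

Let u = x + r = 12.2. δu = √(δx² + δr²) = √(0.0411 + 0.0584) = 0.315, so δu/u = 0.0259.
Q is then a monomial in u, b, d:
δQ/Q = √((δu/u)² + (1·δb/b)² + (3·δd/d)²) = √(0.000671 + 0.00903 + 0.109) = 0.344

34.4%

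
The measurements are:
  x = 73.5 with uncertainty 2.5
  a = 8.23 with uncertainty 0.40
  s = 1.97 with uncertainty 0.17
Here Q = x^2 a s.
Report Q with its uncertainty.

Products/powers → add relative errors in quadrature, weighted by exponent:
  (2·δx/x)² = (2×0.0340)² = 0.00463;  (1·δa/a)² = (1×0.0486)² = 0.00236;  (1·δs/s)² = (1×0.0863)² = 0.00745
δQ/Q = √(0.0144) = 0.120
Q = 87600, so δQ = 0.120 × 87600 = 10500.

87600 ± 10500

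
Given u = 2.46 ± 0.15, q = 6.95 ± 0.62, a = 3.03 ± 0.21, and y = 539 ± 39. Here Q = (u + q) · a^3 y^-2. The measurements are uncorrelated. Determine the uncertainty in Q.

0.000236

Let w = u + q = 9.41. δw = √(δu² + δq²) = √(0.0225 + 0.384) = 0.638, so δw/w = 0.0678.
Q is then a monomial in w, a, y:
δQ/Q = √((δw/w)² + (3·δa/a)² + (-2·δy/y)²) = √(0.00460 + 0.0432 + 0.0209) = 0.262
Q = 0.000901, so δQ = 0.262 × 0.000901 = 0.000236.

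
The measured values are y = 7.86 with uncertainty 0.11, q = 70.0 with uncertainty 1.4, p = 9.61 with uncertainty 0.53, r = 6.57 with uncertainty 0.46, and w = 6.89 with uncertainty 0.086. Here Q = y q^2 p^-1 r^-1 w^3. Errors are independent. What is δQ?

Each factor contributes (exponent × relative error)² to (δQ/Q)²:
  (1·δy/y)² = (1×0.0140)² = 0.000196;  (2·δq/q)² = (2×0.0200)² = 0.00160;  (-1·δp/p)² = (-1×0.0552)² = 0.00304;  (-1·δr/r)² = (-1×0.0700)² = 0.00490;  (3·δw/w)² = (3×0.0125)² = 0.00140
δQ/Q = √(0.0111) = 0.106
Q = 2e+05, so δQ = 0.106 × 2e+05 = 21100.

21100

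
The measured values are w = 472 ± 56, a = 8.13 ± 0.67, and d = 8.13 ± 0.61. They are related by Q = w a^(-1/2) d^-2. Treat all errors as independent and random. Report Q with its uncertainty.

2.50 ± 0.490

Relative error in a monomial: (δQ/Q)² = Σ (nᵢ · δxᵢ/xᵢ)².
  (1·δw/w)² = (1×0.119)² = 0.0141;  (−½·δa/a)² = (-0.5×0.0824)² = 0.00170;  (-2·δd/d)² = (-2×0.0750)² = 0.0225
δQ/Q = √(0.0383) = 0.196
Q = 2.50, so δQ = 0.196 × 2.50 = 0.490.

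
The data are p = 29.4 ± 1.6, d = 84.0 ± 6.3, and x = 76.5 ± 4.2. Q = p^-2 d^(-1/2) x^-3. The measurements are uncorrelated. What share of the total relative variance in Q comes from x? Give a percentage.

67.2%

(δQ/Q)² = (-2·δp/p)² + (−½·δd/d)² + (-3·δx/x)²
  p term: (-2×0.0544)² = 0.0118
  d term: (-0.5×0.0750)² = 0.00141
  x term: (-3×0.0549)² = 0.0271
Total = 0.0404. Share from x = 0.0271/0.0404 = 0.672.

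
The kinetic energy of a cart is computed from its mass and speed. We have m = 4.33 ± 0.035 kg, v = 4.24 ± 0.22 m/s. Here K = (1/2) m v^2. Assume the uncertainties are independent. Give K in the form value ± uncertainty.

Products/powers → add relative errors in quadrature, weighted by exponent:
  (1·δm/m)² = (1×0.00808)² = 6.53e-05;  (2·δv/v)² = (2×0.0519)² = 0.0108
δK/K = √(0.0108) = 0.104
K = 38.9 J, so δK = 0.104 × 38.9 = 4.05 J.

38.9 ± 4.05 J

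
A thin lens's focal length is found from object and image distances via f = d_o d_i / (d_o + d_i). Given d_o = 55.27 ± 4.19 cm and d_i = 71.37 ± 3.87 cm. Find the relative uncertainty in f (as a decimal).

∂f/∂d_o = (d_i/(d_o+d_i))² = 0.318;  ∂f/∂d_i = (d_o/(d_o+d_i))² = 0.190
δf = √((∂f/∂d_o · δd_o)² + (∂f/∂d_i · δd_i)²) = √(1.77 + 0.543) = 1.52 cm
f = 31.15 cm, so δf/f = 1.52/31.15 = 0.0488.

0.0488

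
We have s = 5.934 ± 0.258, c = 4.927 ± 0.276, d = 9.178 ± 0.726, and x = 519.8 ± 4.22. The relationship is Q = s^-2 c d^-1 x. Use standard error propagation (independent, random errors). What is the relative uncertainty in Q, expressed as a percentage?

For a monomial Q ∝ s^-2, c, d^-1, x, fractional errors add in quadrature:
  (-2·δs/s)² = (-2×0.0435)² = 0.00756;  (1·δc/c)² = (1×0.0560)² = 0.00314;  (-1·δd/d)² = (-1×0.0791)² = 0.00626;  (1·δx/x)² = (1×0.00812)² = 6.59e-05
δQ/Q = √(0.0170) = 0.130

13.0%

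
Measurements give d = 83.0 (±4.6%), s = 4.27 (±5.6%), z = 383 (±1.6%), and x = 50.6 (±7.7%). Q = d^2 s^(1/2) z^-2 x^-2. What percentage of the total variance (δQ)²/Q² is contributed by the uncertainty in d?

24.9%

(δQ/Q)² = (2·δd/d)² + (½·δs/s)² + (-2·δz/z)² + (-2·δx/x)²
  d term: (2×0.0460)² = 0.00846
  s term: (0.5×0.0560)² = 0.000784
  z term: (-2×0.0160)² = 0.00102
  x term: (-2×0.0770)² = 0.0237
Total = 0.0340. Share from d = 0.00846/0.0340 = 0.249.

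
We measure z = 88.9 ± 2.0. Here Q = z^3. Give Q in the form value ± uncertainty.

Q ∝ z^3, so δQ/Q = |3| · δz/z = 3 × 0.0225 = 0.0675.
Q = 7.03e+05, so δQ = 0.0675 × 7.03e+05 = 47400.

(7.03 ± 0.474) × 10^5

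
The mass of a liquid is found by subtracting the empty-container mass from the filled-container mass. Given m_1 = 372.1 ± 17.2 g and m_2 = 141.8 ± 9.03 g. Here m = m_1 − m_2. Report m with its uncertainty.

230.3 ± 19.4 g

Absolute uncertainties add in quadrature for a linear combination:
  (δm_1)² = 296;  (δm_2)² = 81.5
δm = √(377) = 19.4 g
m = 230.3 g.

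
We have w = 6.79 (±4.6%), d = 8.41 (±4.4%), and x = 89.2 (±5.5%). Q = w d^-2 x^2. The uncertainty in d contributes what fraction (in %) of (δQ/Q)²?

35.3%

(δQ/Q)² = (1·δw/w)² + (-2·δd/d)² + (2·δx/x)²
  w term: (1×0.0460)² = 0.00212
  d term: (-2×0.0440)² = 0.00774
  x term: (2×0.0550)² = 0.0121
Total = 0.0220. Share from d = 0.00774/0.0220 = 0.353.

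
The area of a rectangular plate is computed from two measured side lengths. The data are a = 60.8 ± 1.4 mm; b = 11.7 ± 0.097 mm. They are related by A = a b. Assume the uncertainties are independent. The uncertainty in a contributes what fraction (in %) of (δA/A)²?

88.5%

(δA/A)² = (1·δa/a)² + (1·δb/b)²
  a term: (1×0.0230)² = 0.000530
  b term: (1×0.00829)² = 6.87e-05
Total = 0.000599. Share from a = 0.000530/0.000599 = 0.885.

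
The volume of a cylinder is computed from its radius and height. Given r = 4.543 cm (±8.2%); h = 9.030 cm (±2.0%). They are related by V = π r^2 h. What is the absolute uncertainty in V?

Each factor contributes (exponent × relative error)² to (δV/V)²:
  (2·δr/r)² = (2×0.0820)² = 0.0269;  (1·δh/h)² = (1×0.0200)² = 0.000400
δV/V = √(0.0273) = 0.165
V = 585.5 cm^3, so δV = 0.165 × 585.5 = 96.7 cm^3.

96.7 cm^3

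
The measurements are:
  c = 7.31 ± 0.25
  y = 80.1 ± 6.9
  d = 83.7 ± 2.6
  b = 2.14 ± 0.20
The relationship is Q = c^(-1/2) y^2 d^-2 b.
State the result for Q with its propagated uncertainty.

Each factor contributes (exponent × relative error)² to (δQ/Q)²:
  (−½·δc/c)² = (-0.5×0.0342)² = 0.000292;  (2·δy/y)² = (2×0.0861)² = 0.0297;  (-2·δd/d)² = (-2×0.0311)² = 0.00386;  (1·δb/b)² = (1×0.0935)² = 0.00873
δQ/Q = √(0.0426) = 0.206
Q = 0.725, so δQ = 0.206 × 0.725 = 0.150.

0.725 ± 0.150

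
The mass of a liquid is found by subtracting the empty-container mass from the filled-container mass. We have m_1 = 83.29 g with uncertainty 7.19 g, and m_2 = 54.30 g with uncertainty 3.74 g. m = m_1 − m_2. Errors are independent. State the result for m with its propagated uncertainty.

28.99 ± 8.10 g

Sums and differences: (δm)² = Σ (cᵢ δxᵢ)².
  (δm_1)² = 51.7;  (δm_2)² = 14.0
δm = √(65.7) = 8.10 g
m = 28.99 g.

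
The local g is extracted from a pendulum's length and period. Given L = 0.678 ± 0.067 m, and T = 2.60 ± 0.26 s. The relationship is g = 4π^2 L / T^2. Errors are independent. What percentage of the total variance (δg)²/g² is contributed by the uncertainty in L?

(δg/g)² = (1·δL/L)² + (-2·δT/T)²
  L term: (1×0.0988)² = 0.00977
  T term: (-2×0.100)² = 0.0400
Total = 0.0498. Share from L = 0.00977/0.0498 = 0.196.

19.6%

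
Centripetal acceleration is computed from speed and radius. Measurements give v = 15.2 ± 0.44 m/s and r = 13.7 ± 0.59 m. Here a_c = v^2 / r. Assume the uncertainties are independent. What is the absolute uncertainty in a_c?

Relative error in a monomial: (δa_c/a_c)² = Σ (nᵢ · δxᵢ/xᵢ)².
  (2·δv/v)² = (2×0.0289)² = 0.00335;  (-1·δr/r)² = (-1×0.0431)² = 0.00185
δa_c/a_c = √(0.00521) = 0.0722
a_c = 16.9 m/s^2, so δa_c = 0.0722 × 16.9 = 1.22 m/s^2.

1.22 m/s^2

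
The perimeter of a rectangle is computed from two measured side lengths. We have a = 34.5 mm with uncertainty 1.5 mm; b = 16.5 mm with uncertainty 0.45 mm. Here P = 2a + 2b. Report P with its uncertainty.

Each term contributes (cᵢ δxᵢ)² to (δP)²:
  (2·δa)² = 9.00;  (2·δb)² = 0.810
δP = √(9.81) = 3.13 mm
P = 102 mm.

102 ± 3.13 mm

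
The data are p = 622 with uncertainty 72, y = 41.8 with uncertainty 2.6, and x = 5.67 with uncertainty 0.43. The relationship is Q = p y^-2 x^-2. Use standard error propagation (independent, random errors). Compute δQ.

Relative error in a monomial: (δQ/Q)² = Σ (nᵢ · δxᵢ/xᵢ)².
  (1·δp/p)² = (1×0.116)² = 0.0134;  (-2·δy/y)² = (-2×0.0622)² = 0.0155;  (-2·δx/x)² = (-2×0.0758)² = 0.0230
δQ/Q = √(0.0519) = 0.228
Q = 0.0111, so δQ = 0.228 × 0.0111 = 0.00252.

0.00252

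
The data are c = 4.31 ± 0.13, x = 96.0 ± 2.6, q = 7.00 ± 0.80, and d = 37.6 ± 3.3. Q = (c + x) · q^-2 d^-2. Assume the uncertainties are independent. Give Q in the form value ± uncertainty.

0.00145 ± 0.000419

Let u = c + x = 100. δu = √(δc² + δx²) = √(0.0169 + 6.76) = 2.60, so δu/u = 0.0260.
Q is then a monomial in u, q, d:
δQ/Q = √((δu/u)² + (-2·δq/q)² + (-2·δd/d)²) = √(0.000674 + 0.0522 + 0.0308) = 0.289
Q = 0.00145, so δQ = 0.289 × 0.00145 = 0.000419.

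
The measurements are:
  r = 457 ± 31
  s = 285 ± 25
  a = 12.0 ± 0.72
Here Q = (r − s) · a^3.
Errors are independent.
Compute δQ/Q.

0.293

Let u = r − s = 172. δu = √(δr² + δs²) = √(961 + 625) = 39.8, so δu/u = 0.232.
Q is then a monomial in u, a:
δQ/Q = √((δu/u)² + (3·δa/a)²) = √(0.0536 + 0.0324) = 0.293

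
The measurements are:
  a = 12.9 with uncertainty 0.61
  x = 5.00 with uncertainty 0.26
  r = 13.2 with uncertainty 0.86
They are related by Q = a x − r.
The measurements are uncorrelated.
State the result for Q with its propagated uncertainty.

51.3 ± 4.61

Let p = a·x = 64.5. δp/p = √((1·δa/a)² + (1·δx/x)²) = √(0.00224 + 0.00270) = 0.0703, so δp = 4.53.
Q = p − r: δQ = √(δp² + δr²) = √(20.6 + 0.740) = 4.61
Q = 51.3.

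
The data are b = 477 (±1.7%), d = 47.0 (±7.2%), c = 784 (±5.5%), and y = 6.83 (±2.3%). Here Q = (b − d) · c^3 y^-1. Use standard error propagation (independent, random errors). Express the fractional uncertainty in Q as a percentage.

16.8%

Let u = b − d = 430. δu = √(δb² + δd²) = √(65.8 + 11.5) = 8.79, so δu/u = 0.0204.
Q is then a monomial in u, c, y:
δQ/Q = √((δu/u)² + (3·δc/c)² + (-1·δy/y)²) = √(0.000418 + 0.0272 + 0.000529) = 0.168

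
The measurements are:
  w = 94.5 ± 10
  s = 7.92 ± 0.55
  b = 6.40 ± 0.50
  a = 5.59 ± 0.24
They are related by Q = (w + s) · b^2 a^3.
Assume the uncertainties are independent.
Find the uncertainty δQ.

Let u = w + s = 102. δu = √(δw² + δs²) = √(100 + 0.303) = 10.0, so δu/u = 0.0978.
Q is then a monomial in u, b, a:
δQ/Q = √((δu/u)² + (2·δb/b)² + (3·δa/a)²) = √(0.00956 + 0.0244 + 0.0166) = 0.225
Q = 7.33e+05, so δQ = 0.225 × 7.33e+05 = 1.65e+05.

1.65e+05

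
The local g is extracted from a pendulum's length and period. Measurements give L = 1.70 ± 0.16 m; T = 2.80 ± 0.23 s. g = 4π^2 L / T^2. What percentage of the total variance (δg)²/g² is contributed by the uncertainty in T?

(δg/g)² = (1·δL/L)² + (-2·δT/T)²
  L term: (1×0.0941)² = 0.00886
  T term: (-2×0.0821)² = 0.0270
Total = 0.0358. Share from T = 0.0270/0.0358 = 0.753.

75.3%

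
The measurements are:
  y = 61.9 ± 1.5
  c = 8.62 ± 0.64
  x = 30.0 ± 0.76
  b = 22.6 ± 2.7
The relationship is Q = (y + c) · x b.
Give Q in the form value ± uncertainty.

Let u = y + c = 70.5. δu = √(δy² + δc²) = √(2.25 + 0.410) = 1.63, so δu/u = 0.0231.
Q is then a monomial in u, x, b:
δQ/Q = √((δu/u)² + (1·δx/x)² + (1·δb/b)²) = √(0.000535 + 0.000642 + 0.0143) = 0.124
Q = 47800, so δQ = 0.124 × 47800 = 5940.

47800 ± 5940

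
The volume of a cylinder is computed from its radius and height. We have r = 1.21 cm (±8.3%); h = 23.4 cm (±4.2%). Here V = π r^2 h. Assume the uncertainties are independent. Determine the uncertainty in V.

Since V is a product/quotient, work with relative uncertainties:
  (2·δr/r)² = (2×0.0830)² = 0.0276;  (1·δh/h)² = (1×0.0420)² = 0.00176
δV/V = √(0.0293) = 0.171
V = 108 cm^3, so δV = 0.171 × 108 = 18.4 cm^3.

18.4 cm^3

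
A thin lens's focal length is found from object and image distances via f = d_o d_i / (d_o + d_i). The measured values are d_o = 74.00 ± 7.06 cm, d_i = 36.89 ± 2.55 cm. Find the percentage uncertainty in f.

5.60%

∂f/∂d_o = (d_i/(d_o+d_i))² = 0.111;  ∂f/∂d_i = (d_o/(d_o+d_i))² = 0.445
δf = √((∂f/∂d_o · δd_o)² + (∂f/∂d_i · δd_i)²) = √(0.610 + 1.29) = 1.38 cm
f = 24.62 cm, so δf/f = 1.38/24.62 = 0.0560.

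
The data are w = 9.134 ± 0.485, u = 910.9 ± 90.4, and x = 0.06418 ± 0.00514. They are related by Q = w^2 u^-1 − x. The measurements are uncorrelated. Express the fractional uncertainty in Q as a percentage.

52.1%

Let p = w^2·u^-1 = 0.09159. δp/p = √((2·δw/w)² + (-1·δu/u)²) = √(0.0113 + 0.00985) = 0.145, so δp = 0.0133.
Q = p − x: δQ = √(δp² + δx²) = √(0.000177 + 2.64e-05) = 0.0143
Q = 0.02741, so δQ/Q = 0.0143/0.02741 = 0.521.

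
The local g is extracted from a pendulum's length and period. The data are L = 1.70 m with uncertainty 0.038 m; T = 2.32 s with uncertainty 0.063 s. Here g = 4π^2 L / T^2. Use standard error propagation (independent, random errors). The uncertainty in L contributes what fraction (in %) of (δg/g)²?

(δg/g)² = (1·δL/L)² + (-2·δT/T)²
  L term: (1×0.0224)² = 0.000500
  T term: (-2×0.0272)² = 0.00295
Total = 0.00345. Share from L = 0.000500/0.00345 = 0.145.

14.5%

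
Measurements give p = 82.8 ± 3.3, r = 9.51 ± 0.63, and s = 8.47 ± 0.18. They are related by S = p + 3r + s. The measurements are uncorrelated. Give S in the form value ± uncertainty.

120 ± 3.81

S is a linear combination, so absolute uncertainties add in quadrature:
  (δp)² = 10.9;  (3·δr)² = 3.57;  (δs)² = 0.0324
δS = √(14.5) = 3.81
S = 120.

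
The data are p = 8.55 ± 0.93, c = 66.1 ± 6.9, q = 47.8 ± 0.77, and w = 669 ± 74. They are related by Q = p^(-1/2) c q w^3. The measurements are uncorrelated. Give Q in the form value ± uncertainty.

(3.24 ± 1.14) × 10^11

Q is a product of powers, so relative uncertainties combine in quadrature:
  (−½·δp/p)² = (-0.5×0.109)² = 0.00296;  (1·δc/c)² = (1×0.104)² = 0.0109;  (1·δq/q)² = (1×0.0161)² = 0.000259;  (3·δw/w)² = (3×0.111)² = 0.110
δQ/Q = √(0.124) = 0.352
Q = 3.24e+11, so δQ = 0.352 × 3.24e+11 = 1.14e+11.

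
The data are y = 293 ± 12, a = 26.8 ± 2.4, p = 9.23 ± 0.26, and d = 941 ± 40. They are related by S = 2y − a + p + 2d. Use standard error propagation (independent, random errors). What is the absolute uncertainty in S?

83.6

Each term contributes (cᵢ δxᵢ)² to (δS)²:
  (2·δy)² = 576;  (δa)² = 5.76;  (δp)² = 0.0676;  (2·δd)² = 6400
δS = √(6980) = 83.6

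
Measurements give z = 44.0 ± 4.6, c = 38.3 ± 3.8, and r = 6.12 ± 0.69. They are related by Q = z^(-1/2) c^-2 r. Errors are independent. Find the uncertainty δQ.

Q is a product of powers, so relative uncertainties combine in quadrature:
  (−½·δz/z)² = (-0.5×0.105)² = 0.00273;  (-2·δc/c)² = (-2×0.0992)² = 0.0394;  (1·δr/r)² = (1×0.113)² = 0.0127
δQ/Q = √(0.0548) = 0.234
Q = 0.000629, so δQ = 0.234 × 0.000629 = 0.000147.

0.000147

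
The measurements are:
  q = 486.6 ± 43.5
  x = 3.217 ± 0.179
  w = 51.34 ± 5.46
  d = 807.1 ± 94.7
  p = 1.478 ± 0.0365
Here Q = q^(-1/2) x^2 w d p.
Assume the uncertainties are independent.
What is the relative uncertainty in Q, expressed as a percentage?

20.0%

Each factor contributes (exponent × relative error)² to (δQ/Q)²:
  (−½·δq/q)² = (-0.5×0.0894)² = 0.00200;  (2·δx/x)² = (2×0.0556)² = 0.0124;  (1·δw/w)² = (1×0.106)² = 0.0113;  (1·δd/d)² = (1×0.117)² = 0.0138;  (1·δp/p)² = (1×0.0247)² = 0.000610
δQ/Q = √(0.0401) = 0.200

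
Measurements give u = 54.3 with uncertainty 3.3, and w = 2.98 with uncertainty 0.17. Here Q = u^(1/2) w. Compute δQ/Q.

Products/powers → add relative errors in quadrature, weighted by exponent:
  (½·δu/u)² = (0.5×0.0608)² = 0.000923;  (1·δw/w)² = (1×0.0570)² = 0.00325
δQ/Q = √(0.00418) = 0.0646

0.0646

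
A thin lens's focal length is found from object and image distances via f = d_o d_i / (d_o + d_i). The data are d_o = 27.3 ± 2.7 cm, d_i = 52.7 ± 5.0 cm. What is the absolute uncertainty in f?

∂f/∂d_o = (d_i/(d_o+d_i))² = 0.434;  ∂f/∂d_i = (d_o/(d_o+d_i))² = 0.116
δf = √((∂f/∂d_o · δd_o)² + (∂f/∂d_i · δd_i)²) = √(1.37 + 0.339) = 1.31 cm

1.31 cm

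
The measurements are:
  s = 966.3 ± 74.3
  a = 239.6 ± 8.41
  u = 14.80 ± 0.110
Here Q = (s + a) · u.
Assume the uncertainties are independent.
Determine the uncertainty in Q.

1110

Let w = s + a = 1206. δw = √(δs² + δa²) = √(5520 + 70.7) = 74.8, so δw/w = 0.0620.
Q is then a monomial in w, u:
δQ/Q = √((δw/w)² + (1·δu/u)²) = √(0.00384 + 5.52e-05) = 0.0625
Q = 17850, so δQ = 0.0625 × 17850 = 1110.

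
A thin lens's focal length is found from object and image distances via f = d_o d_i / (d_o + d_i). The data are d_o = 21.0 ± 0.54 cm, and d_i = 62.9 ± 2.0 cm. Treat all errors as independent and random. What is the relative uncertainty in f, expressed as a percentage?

2.09%

∂f/∂d_o = (d_i/(d_o+d_i))² = 0.562;  ∂f/∂d_i = (d_o/(d_o+d_i))² = 0.0626
δf = √((∂f/∂d_o · δd_o)² + (∂f/∂d_i · δd_i)²) = √(0.0921 + 0.0157) = 0.328 cm
f = 15.7 cm, so δf/f = 0.328/15.7 = 0.0209.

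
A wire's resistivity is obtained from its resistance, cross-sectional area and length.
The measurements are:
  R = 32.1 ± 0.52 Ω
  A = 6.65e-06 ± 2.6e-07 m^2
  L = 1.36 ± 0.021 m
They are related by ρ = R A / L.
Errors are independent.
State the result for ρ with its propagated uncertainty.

For a monomial ρ ∝ R, A, L^-1, fractional errors add in quadrature:
  (1·δR/R)² = (1×0.0162)² = 0.000262;  (1·δA/A)² = (1×0.0391)² = 0.00153;  (-1·δL/L)² = (-1×0.0154)² = 0.000238
δρ/ρ = √(0.00203) = 0.0450
ρ = 0.000157 Ω·m, so δρ = 0.0450 × 0.000157 = 7.07e-06 Ω·m.

(1.57 ± 0.0707) × 10^-4 Ω·m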